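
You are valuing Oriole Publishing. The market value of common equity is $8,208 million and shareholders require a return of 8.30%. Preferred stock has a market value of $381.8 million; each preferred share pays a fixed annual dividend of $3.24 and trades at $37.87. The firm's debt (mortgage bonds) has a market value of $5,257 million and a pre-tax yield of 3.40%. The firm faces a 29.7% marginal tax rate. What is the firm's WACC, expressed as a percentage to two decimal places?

Cost of preferred: Rp = 3.24 / 37.87 = 8.5556%.
Total capital V = 8208 + 381.8 + 5257 = 13846.8.
Equity: weight = 8208/13846.8 = 0.5928; cost = 8.3%.
Preferred: weight = 381.8/13846.8 = 0.0276; cost = 8.5556%.
Mortgage bonds: weight = 5257/13846.8 = 0.3797; after-tax cost = 3.4% × (1 − 29.7%) = 2.3902%.
WACC = 0.5928 × 8.3000% + 0.0276 × 8.5556% + 0.3797 × 2.3902% = 6.0634%.

6.06%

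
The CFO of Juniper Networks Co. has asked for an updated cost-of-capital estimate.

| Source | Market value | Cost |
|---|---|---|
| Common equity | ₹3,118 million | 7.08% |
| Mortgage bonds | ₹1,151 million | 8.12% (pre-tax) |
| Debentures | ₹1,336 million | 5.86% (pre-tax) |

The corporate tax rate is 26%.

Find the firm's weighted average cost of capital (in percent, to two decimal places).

Total capital V = 3118 + 1151 + 1336 = 5605.
Equity: weight = 3118/5605 = 0.5563; cost = 7.08%.
Mortgage bonds: weight = 1151/5605 = 0.2054; after-tax cost = 8.12% × (1 − 26%) = 6.0088%.
Debentures: weight = 1336/5605 = 0.2384; after-tax cost = 5.86% × (1 − 26%) = 4.3364%.
WACC = 0.5563 × 7.0800% + 0.2054 × 6.0088% + 0.2384 × 4.3364% = 6.2061%.

6.21%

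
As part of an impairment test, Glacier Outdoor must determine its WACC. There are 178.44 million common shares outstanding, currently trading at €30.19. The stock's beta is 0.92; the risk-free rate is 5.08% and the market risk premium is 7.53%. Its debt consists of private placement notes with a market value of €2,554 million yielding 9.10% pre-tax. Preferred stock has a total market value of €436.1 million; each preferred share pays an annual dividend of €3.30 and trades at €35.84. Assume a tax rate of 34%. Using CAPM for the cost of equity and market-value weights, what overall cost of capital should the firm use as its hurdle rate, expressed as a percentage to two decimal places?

10.03%

Cost of equity via CAPM: Re = 5.08% + 0.92 × 7.53% = 12.0076%.
Cost of preferred: Rp = 3.3 / 35.84 = 9.2076%.
Market value of equity E = 30.19 × 178.44m = 5387.1036m.
Total capital V = 5387.1036 + 436.1 + 2554 = 8377.2036.
Equity: weight = 5387.1036/8377.2036 = 0.6431; cost = 12.0076%.
Preferred: weight = 436.1/8377.2036 = 0.0521; cost = 9.2076%.
Private placement notes: weight = 2554/8377.2036 = 0.3049; after-tax cost = 9.1% × (1 − 34%) = 6.0060%.
WACC = 0.6431 × 12.0076% + 0.0521 × 9.2076% + 0.3049 × 6.0060% = 10.0321%.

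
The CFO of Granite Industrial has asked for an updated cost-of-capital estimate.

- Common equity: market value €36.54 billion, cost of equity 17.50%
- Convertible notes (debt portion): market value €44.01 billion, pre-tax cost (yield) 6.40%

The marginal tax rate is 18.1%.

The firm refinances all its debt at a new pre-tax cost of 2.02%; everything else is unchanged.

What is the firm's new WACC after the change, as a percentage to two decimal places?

After the change:
Total capital V = 36.54 + 44.01 = 80.55.
Equity: weight = 36.54/80.55 = 0.4536; cost = 17.5%.
Convertible notes (debt portion): weight = 44.01/80.55 = 0.5464; after-tax cost = 2.02% × (1 − 18.1%) = 1.6544%.
WACC = 0.4536 × 17.5000% + 0.5464 × 1.6544% = 8.8424%.

8.84%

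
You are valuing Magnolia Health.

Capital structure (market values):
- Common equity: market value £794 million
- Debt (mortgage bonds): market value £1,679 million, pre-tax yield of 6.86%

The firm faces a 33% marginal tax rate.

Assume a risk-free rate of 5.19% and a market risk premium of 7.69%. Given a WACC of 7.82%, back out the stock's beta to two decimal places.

Total capital V = 794 + 1679 = 2473.
Equity weight = 794/2473 = 0.3211.
Mortgage bonds weight = 1679/2473 = 0.6789.
Debt contribution = 0.6789 × 6.86% × (1 − 33%) = 3.1205%.
Required equity contribution = 7.82% − 3.1205% = 4.6995%  ⇒  Re = 14.6371%.
CAPM: 14.6371% = 5.19% + β × 7.69%  ⇒  β = 1.2285.

1.23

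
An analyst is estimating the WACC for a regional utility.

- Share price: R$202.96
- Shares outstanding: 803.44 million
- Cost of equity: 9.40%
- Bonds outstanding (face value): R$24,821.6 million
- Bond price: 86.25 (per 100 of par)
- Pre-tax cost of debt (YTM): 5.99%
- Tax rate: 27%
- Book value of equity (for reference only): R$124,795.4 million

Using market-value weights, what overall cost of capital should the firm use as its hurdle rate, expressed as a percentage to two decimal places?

Market value of equity E = 202.96 × 803.44m = 163066.1824m. Market value of debt D = 24821.6m × 86.25/100 = 21408.63m.
Total capital V = 163066.1824 + 21408.63 = 184474.8124.
Equity: weight = 163066.1824/184474.8124 = 0.8839; cost = 9.4%.
Bonds outstanding: weight = 21408.63/184474.8124 = 0.1161; after-tax cost = 5.99% × (1 − 27%) = 4.3727%.
WACC = 0.8839 × 9.4000% + 0.1161 × 4.3727% = 8.8166%.

8.82%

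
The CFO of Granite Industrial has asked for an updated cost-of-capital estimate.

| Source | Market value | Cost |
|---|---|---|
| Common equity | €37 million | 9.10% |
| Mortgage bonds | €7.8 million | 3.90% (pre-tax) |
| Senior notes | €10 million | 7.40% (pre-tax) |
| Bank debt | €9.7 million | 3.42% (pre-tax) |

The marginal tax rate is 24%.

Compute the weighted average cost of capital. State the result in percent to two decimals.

6.84%

Total capital V = 37 + 7.8 + 10 + 9.7 = 64.5.
Equity: weight = 37/64.5 = 0.5736; cost = 9.1%.
Mortgage bonds: weight = 7.8/64.5 = 0.1209; after-tax cost = 3.9% × (1 − 24%) = 2.9640%.
Senior notes: weight = 10/64.5 = 0.1550; after-tax cost = 7.4% × (1 − 24%) = 5.6240%.
Bank debt: weight = 9.7/64.5 = 0.1504; after-tax cost = 3.42% × (1 − 24%) = 2.5992%.
WACC = 0.5736 × 9.1000% + 0.1209 × 2.9640% + 0.1550 × 5.6240% + 0.1504 × 2.5992% = 6.8414%.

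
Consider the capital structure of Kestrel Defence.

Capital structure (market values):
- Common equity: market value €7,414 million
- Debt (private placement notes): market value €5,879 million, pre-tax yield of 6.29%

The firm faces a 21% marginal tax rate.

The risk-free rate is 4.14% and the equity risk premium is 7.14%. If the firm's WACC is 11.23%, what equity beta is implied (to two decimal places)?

Total capital V = 7414 + 5879 = 13293.
Equity weight = 7414/13293 = 0.5577.
Private placement notes weight = 5879/13293 = 0.4423.
Debt contribution = 0.4423 × 6.29% × (1 − 21%) = 2.1976%.
Required equity contribution = 11.23% − 2.1976% = 9.0324%  ⇒  Re = 16.1946%.
CAPM: 16.1946% = 4.14% + β × 7.14%  ⇒  β = 1.6883.

1.69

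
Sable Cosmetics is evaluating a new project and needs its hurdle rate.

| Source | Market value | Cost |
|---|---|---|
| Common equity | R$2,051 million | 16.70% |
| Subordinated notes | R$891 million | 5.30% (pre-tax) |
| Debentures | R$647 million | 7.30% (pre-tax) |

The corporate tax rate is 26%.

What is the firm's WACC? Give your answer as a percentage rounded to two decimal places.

11.49%

Total capital V = 2051 + 891 + 647 = 3589.
Equity: weight = 2051/3589 = 0.5715; cost = 16.7%.
Subordinated notes: weight = 891/3589 = 0.2483; after-tax cost = 5.3% × (1 − 26%) = 3.9220%.
Debentures: weight = 647/3589 = 0.1803; after-tax cost = 7.3% × (1 − 26%) = 5.4020%.
WACC = 0.5715 × 16.7000% + 0.2483 × 3.9220% + 0.1803 × 5.4020% = 11.4910%.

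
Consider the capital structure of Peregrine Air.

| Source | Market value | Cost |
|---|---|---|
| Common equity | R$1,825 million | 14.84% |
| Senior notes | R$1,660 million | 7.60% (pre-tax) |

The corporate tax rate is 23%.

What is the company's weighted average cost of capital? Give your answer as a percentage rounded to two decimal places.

Total capital V = 1825 + 1660 = 3485.
Equity: weight = 1825/3485 = 0.5237; cost = 14.84%.
Senior notes: weight = 1660/3485 = 0.4763; after-tax cost = 7.6% × (1 − 23%) = 5.8520%.
WACC = 0.5237 × 14.8400% + 0.4763 × 5.8520% = 10.5588%.

10.56%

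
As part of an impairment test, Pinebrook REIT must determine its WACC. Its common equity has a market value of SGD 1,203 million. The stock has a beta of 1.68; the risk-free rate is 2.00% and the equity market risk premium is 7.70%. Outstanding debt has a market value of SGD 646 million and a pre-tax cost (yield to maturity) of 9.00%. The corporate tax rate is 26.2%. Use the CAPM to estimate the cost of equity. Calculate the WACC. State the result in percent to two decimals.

12.04%

Cost of equity via CAPM: Re = 2.0% + 1.68 × 7.7% = 14.9360%.
Total capital V = 1203 + 646 = 1849.
Equity: weight = 1203/1849 = 0.6506; cost = 14.936%.
Debt: weight = 646/1849 = 0.3494; after-tax cost = 9% × (1 − 26.2%) = 6.6420%.
WACC = 0.6506 × 14.9360% + 0.3494 × 6.6420% = 12.0383%.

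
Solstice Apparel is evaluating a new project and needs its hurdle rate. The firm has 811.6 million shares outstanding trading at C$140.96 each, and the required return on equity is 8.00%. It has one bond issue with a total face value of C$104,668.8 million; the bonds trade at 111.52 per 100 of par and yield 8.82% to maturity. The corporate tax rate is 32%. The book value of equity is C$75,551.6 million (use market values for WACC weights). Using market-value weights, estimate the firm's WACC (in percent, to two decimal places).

Market value of equity E = 140.96 × 811.6m = 114403.136m. Market value of debt D = 104668.8m × 111.52/100 = 116726.64576m.
Total capital V = 114403.136 + 116726.64576 = 231129.78176.
Equity: weight = 114403.136/231129.78176 = 0.4950; cost = 8%.
Bonds outstanding: weight = 116726.64576/231129.78176 = 0.5050; after-tax cost = 8.82% × (1 − 32%) = 5.9976%.
WACC = 0.4950 × 8.0000% + 0.5050 × 5.9976% = 6.9887%.

6.99%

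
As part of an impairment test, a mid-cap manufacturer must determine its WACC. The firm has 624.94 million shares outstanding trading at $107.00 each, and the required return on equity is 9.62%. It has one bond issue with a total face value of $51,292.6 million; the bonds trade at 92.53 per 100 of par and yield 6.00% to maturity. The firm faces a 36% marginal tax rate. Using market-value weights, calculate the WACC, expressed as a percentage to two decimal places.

7.22%

Market value of equity E = 107.0 × 624.94m = 66868.58m. Market value of debt D = 51292.6m × 92.53/100 = 47461.04278m.
Total capital V = 66868.58 + 47461.04278 = 114329.62278.
Equity: weight = 66868.58/114329.62278 = 0.5849; cost = 9.62%.
Bonds outstanding: weight = 47461.04278/114329.62278 = 0.4151; after-tax cost = 6% × (1 − 36%) = 3.8400%.
WACC = 0.5849 × 9.6200% + 0.4151 × 3.8400% = 7.2206%.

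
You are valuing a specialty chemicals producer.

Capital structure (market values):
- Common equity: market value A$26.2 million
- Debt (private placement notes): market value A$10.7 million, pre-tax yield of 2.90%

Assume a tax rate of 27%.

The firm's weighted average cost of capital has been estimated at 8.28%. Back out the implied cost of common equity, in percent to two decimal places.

10.80%

Total capital V = 26.2 + 10.7 = 36.9.
Equity weight = 26.2/36.9 = 0.7100.
Private placement notes weight = 10.7/36.9 = 0.2900.
Debt contribution = 0.2900 × 2.9% × (1 − 27%) = 0.6139%.
Required equity contribution = 8.28% − 0.6139% = 7.6661%.
Re = 7.6661% / 0.7100 = 10.7970%.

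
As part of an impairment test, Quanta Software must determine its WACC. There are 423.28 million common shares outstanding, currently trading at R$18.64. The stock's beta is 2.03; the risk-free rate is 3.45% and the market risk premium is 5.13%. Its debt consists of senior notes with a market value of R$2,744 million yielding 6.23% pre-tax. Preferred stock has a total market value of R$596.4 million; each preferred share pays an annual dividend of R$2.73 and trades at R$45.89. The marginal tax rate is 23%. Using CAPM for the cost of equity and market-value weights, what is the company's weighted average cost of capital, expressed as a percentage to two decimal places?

Cost of equity via CAPM: Re = 3.45% + 2.03 × 5.13% = 13.8639%.
Cost of preferred: Rp = 2.73 / 45.89 = 5.9490%.
Market value of equity E = 18.64 × 423.28m = 7889.9392m.
Total capital V = 7889.9392 + 596.4 + 2744 = 11230.3392.
Equity: weight = 7889.9392/11230.3392 = 0.7026; cost = 13.8639%.
Preferred: weight = 596.4/11230.3392 = 0.0531; cost = 5.949%.
Senior notes: weight = 2744/11230.3392 = 0.2443; after-tax cost = 6.23% × (1 − 23%) = 4.7971%.
WACC = 0.7026 × 13.8639% + 0.0531 × 5.9490% + 0.2443 × 4.7971% = 11.2282%.

11.23%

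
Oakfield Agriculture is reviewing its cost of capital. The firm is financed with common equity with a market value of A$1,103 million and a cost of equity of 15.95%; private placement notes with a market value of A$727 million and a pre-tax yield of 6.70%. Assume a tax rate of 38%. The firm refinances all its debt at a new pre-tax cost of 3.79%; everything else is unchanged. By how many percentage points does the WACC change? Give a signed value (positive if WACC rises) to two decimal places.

Current WACC:
Total capital V = 1103 + 727 = 1830.
Equity: weight = 1103/1830 = 0.6027; cost = 15.95%.
Private placement notes: weight = 727/1830 = 0.3973; after-tax cost = 6.7% × (1 − 38%) = 4.1540%.
WACC = 0.6027 × 15.9500% + 0.3973 × 4.1540% = 11.2638%.
After the change:
Total capital V = 1103 + 727 = 1830.
Equity: weight = 1103/1830 = 0.6027; cost = 15.95%.
Private placement notes: weight = 727/1830 = 0.3973; after-tax cost = 3.79% × (1 − 38%) = 2.3498%.
WACC = 0.6027 × 15.9500% + 0.3973 × 2.3498% = 10.5471%.
Change in WACC = 10.5471% − 11.2638% = -0.7168 pp.

-0.72 pp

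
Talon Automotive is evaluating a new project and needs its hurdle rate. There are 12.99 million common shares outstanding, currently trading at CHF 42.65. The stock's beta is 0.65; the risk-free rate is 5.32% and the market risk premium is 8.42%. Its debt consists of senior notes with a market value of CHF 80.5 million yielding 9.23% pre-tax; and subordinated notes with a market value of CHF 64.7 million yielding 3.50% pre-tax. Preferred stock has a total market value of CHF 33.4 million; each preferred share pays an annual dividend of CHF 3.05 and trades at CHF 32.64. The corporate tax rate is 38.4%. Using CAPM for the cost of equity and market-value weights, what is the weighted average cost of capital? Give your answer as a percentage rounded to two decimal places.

9.40%

Cost of equity via CAPM: Re = 5.32% + 0.65 × 8.42% = 10.7930%.
Cost of preferred: Rp = 3.05 / 32.64 = 9.3444%.
Market value of equity E = 42.65 × 12.99m = 554.0235m.
Total capital V = 554.0235 + 33.4 + 80.5 + 64.7 = 732.6235.
Equity: weight = 554.0235/732.6235 = 0.7562; cost = 10.793%.
Preferred: weight = 33.4/732.6235 = 0.0456; cost = 9.3444%.
Senior notes: weight = 80.5/732.6235 = 0.1099; after-tax cost = 9.23% × (1 − 38.4%) = 5.6857%.
Subordinated notes: weight = 64.7/732.6235 = 0.0883; after-tax cost = 3.5% × (1 − 38.4%) = 2.1560%.
WACC = 0.7562 × 10.7930% + 0.0456 × 9.3444% + 0.1099 × 5.6857% + 0.0883 × 2.1560% = 9.4030%.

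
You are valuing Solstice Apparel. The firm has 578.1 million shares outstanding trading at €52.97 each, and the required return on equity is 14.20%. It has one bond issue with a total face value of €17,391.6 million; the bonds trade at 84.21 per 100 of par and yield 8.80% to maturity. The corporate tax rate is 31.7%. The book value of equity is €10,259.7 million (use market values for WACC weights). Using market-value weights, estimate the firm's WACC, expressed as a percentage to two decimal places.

Market value of equity E = 52.97 × 578.1m = 30621.957m. Market value of debt D = 17391.6m × 84.21/100 = 14645.46636m.
Total capital V = 30621.957 + 14645.46636 = 45267.42336.
Equity: weight = 30621.957/45267.42336 = 0.6765; cost = 14.2%.
Bonds outstanding: weight = 14645.46636/45267.42336 = 0.3235; after-tax cost = 8.8% × (1 − 31.7%) = 6.0104%.
WACC = 0.6765 × 14.2000% + 0.3235 × 6.0104% = 11.5504%.

11.55%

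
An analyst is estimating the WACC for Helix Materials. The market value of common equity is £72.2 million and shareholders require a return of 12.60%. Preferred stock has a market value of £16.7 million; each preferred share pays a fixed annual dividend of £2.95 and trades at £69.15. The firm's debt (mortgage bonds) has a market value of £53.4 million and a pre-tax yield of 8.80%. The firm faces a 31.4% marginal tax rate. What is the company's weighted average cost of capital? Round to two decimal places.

9.16%

Cost of preferred: Rp = 2.95 / 69.15 = 4.2661%.
Total capital V = 72.2 + 16.7 + 53.4 = 142.3.
Equity: weight = 72.2/142.3 = 0.5074; cost = 12.6%.
Preferred: weight = 16.7/142.3 = 0.1174; cost = 4.2661%.
Mortgage bonds: weight = 53.4/142.3 = 0.3753; after-tax cost = 8.8% × (1 − 31.4%) = 6.0368%.
WACC = 0.5074 × 12.6000% + 0.1174 × 4.2661% + 0.3753 × 6.0368% = 9.1590%.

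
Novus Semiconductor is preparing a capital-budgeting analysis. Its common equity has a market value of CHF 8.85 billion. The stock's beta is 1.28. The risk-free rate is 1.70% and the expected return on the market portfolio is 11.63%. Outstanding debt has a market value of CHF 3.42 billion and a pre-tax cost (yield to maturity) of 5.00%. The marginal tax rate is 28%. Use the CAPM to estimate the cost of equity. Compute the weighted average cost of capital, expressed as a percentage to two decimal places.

11.40%

Market risk premium = 11.63% − 1.7% = 9.93%.
Cost of equity via CAPM: Re = 1.7% + 1.28 × 9.93% = 14.4104%.
Total capital V = 8.85 + 3.42 = 12.27.
Equity: weight = 8.85/12.27 = 0.7213; cost = 14.4104%.
Debt: weight = 3.42/12.27 = 0.2787; after-tax cost = 5% × (1 − 28%) = 3.6000%.
WACC = 0.7213 × 14.4104% + 0.2787 × 3.6000% = 11.3972%.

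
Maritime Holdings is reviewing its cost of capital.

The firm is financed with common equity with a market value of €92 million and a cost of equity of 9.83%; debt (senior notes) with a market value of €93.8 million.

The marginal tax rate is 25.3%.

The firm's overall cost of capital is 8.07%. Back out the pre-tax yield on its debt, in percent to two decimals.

Total capital V = 92 + 93.8 = 185.8.
Equity weight = 92/185.8 = 0.4952.
Senior notes weight = 93.8/185.8 = 0.5048.
Equity contribution = 0.4952 × 9.83% = 4.8674%.
Remaining for debt = 8.07% − 4.8674% = 3.2026%.
Rd × (1 − 25.3%) × 0.5048 = 3.2026%  ⇒  Rd = 8.4923%.

8.49%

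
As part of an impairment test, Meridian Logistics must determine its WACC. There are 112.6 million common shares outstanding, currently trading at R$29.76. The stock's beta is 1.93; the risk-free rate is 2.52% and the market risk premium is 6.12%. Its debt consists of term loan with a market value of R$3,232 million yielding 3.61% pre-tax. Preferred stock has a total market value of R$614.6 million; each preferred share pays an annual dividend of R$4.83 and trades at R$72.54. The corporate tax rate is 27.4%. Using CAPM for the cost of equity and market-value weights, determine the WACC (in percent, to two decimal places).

Cost of equity via CAPM: Re = 2.52% + 1.93 × 6.12% = 14.3316%.
Cost of preferred: Rp = 4.83 / 72.54 = 6.6584%.
Market value of equity E = 29.76 × 112.6m = 3350.976m.
Total capital V = 3350.976 + 614.6 + 3232 = 7197.576.
Equity: weight = 3350.976/7197.576 = 0.4656; cost = 14.3316%.
Preferred: weight = 614.6/7197.576 = 0.0854; cost = 6.6584%.
Term loan: weight = 3232/7197.576 = 0.4490; after-tax cost = 3.61% × (1 − 27.4%) = 2.6209%.
WACC = 0.4656 × 14.3316% + 0.0854 × 6.6584% + 0.4490 × 2.6209% = 8.4178%.

8.42%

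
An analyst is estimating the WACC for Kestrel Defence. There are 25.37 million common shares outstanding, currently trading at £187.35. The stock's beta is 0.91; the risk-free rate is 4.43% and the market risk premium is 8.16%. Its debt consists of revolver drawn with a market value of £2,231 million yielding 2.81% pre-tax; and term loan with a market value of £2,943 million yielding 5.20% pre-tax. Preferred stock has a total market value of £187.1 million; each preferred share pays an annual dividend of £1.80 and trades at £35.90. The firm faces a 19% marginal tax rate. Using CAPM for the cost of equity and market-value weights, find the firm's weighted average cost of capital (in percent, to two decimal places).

Cost of equity via CAPM: Re = 4.43% + 0.91 × 8.16% = 11.8556%.
Cost of preferred: Rp = 1.8 / 35.9 = 5.0139%.
Market value of equity E = 187.35 × 25.37m = 4753.0695m.
Total capital V = 4753.0695 + 187.1 + 2231 + 2943 = 10114.1695.
Equity: weight = 4753.0695/10114.1695 = 0.4699; cost = 11.8556%.
Preferred: weight = 187.1/10114.1695 = 0.0185; cost = 5.0139%.
Revolver drawn: weight = 2231/10114.1695 = 0.2206; after-tax cost = 2.81% × (1 − 19%) = 2.2761%.
Term loan: weight = 2943/10114.1695 = 0.2910; after-tax cost = 5.2% × (1 − 19%) = 4.2120%.
WACC = 0.4699 × 11.8556% + 0.0185 × 5.0139% + 0.2206 × 2.2761% + 0.2910 × 4.2120% = 7.3919%.

7.39%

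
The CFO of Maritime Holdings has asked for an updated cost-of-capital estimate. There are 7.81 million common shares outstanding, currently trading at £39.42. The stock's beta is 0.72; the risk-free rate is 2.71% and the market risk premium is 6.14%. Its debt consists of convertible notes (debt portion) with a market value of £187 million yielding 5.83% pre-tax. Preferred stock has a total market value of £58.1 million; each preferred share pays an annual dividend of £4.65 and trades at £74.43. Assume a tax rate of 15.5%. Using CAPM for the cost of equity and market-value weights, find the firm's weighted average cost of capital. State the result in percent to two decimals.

Cost of equity via CAPM: Re = 2.71% + 0.72 × 6.14% = 7.1308%.
Cost of preferred: Rp = 4.65 / 74.43 = 6.2475%.
Market value of equity E = 39.42 × 7.81m = 307.8702m.
Total capital V = 307.8702 + 58.1 + 187 = 552.9702.
Equity: weight = 307.8702/552.9702 = 0.5568; cost = 7.1308%.
Preferred: weight = 58.1/552.9702 = 0.1051; cost = 6.2475%.
Convertible notes (debt portion): weight = 187/552.9702 = 0.3382; after-tax cost = 5.83% × (1 − 15.5%) = 4.9264%.
WACC = 0.5568 × 7.1308% + 0.1051 × 6.2475% + 0.3382 × 4.9264% = 6.2925%.

6.29%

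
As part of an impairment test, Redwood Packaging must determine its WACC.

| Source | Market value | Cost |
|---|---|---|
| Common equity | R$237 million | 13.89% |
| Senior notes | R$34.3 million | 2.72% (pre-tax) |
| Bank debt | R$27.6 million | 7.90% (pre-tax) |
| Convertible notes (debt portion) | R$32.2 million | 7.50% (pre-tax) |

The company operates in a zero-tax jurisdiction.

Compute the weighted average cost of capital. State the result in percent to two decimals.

Total capital V = 237 + 34.3 + 27.6 + 32.2 = 331.1.
Equity: weight = 237/331.1 = 0.7158; cost = 13.89%.
Senior notes: weight = 34.3/331.1 = 0.1036; after-tax cost = 2.72% × (1 − 0%) = 2.7200%.
Bank debt: weight = 27.6/331.1 = 0.0834; after-tax cost = 7.9% × (1 − 0%) = 7.9000%.
Convertible notes (debt portion): weight = 32.2/331.1 = 0.0973; after-tax cost = 7.5% × (1 − 0%) = 7.5000%.
WACC = 0.7158 × 13.8900% + 0.1036 × 2.7200% + 0.0834 × 7.9000% + 0.0973 × 7.5000% = 11.6121%.

11.61%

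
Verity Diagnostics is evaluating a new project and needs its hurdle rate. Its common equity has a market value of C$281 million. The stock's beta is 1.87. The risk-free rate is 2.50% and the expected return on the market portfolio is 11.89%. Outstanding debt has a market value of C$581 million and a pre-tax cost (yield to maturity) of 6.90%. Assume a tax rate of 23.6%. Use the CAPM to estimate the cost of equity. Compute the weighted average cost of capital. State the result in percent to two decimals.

Market risk premium = 11.89% − 2.5% = 9.39%.
Cost of equity via CAPM: Re = 2.5% + 1.87 × 9.39% = 20.0593%.
Total capital V = 281 + 581 = 862.
Equity: weight = 281/862 = 0.3260; cost = 20.0593%.
Debt: weight = 581/862 = 0.6740; after-tax cost = 6.9% × (1 − 23.6%) = 5.2716%.
WACC = 0.3260 × 20.0593% + 0.6740 × 5.2716% = 10.0922%.

10.09%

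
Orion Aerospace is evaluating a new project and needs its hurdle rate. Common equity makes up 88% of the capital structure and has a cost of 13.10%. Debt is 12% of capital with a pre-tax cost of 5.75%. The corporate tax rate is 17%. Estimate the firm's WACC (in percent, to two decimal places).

12.10%

After-tax cost of debt = 5.75% × (1 − 17%) = 4.7725%.
WACC = 0.880 × 13.1000% + 0.120 × 4.7725% = 12.1007%.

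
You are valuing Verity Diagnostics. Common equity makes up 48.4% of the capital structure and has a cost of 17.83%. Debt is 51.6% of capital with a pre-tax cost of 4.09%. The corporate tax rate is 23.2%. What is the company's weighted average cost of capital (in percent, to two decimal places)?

10.25%

After-tax cost of debt = 4.09% × (1 − 23.2%) = 3.1411%.
WACC = 0.484 × 17.8300% + 0.516 × 3.1411% = 10.2505%.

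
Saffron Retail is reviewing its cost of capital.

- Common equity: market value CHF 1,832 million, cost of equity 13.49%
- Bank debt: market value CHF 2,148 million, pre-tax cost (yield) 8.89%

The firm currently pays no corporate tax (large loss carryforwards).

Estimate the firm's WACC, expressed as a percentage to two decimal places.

Total capital V = 1832 + 2148 = 3980.
Equity: weight = 1832/3980 = 0.4603; cost = 13.49%.
Bank debt: weight = 2148/3980 = 0.5397; after-tax cost = 8.89% × (1 − 0%) = 8.8900%.
WACC = 0.4603 × 13.4900% + 0.5397 × 8.8900% = 11.0074%.

11.01%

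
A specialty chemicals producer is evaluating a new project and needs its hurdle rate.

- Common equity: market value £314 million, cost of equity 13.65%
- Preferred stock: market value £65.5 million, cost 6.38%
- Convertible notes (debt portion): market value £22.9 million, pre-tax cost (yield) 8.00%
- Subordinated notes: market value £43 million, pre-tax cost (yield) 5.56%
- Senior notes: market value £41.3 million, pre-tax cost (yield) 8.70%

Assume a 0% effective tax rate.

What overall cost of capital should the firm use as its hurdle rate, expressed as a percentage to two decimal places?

Total capital V = 314 + 65.5 + 22.9 + 43 + 41.3 = 486.7.
Equity: weight = 314/486.7 = 0.6452; cost = 13.65%.
Preferred: weight = 65.5/486.7 = 0.1346; cost = 6.38%.
Convertible notes (debt portion): weight = 22.9/486.7 = 0.0471; after-tax cost = 8% × (1 − 0%) = 8.0000%.
Subordinated notes: weight = 43/486.7 = 0.0884; after-tax cost = 5.56% × (1 − 0%) = 5.5600%.
Senior notes: weight = 41.3/486.7 = 0.0849; after-tax cost = 8.7% × (1 − 0%) = 8.7000%.
WACC = 0.6452 × 13.6500% + 0.1346 × 6.3800% + 0.0471 × 8.0000% + 0.0884 × 5.5600% + 0.0849 × 8.7000% = 11.2710%.

11.27%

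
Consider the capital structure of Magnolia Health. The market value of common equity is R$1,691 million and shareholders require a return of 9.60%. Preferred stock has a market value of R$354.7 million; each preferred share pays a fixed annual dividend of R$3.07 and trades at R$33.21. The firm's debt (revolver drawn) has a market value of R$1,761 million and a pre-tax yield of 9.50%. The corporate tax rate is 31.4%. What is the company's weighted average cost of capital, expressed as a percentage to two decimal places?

Cost of preferred: Rp = 3.07 / 33.21 = 9.2442%.
Total capital V = 1691 + 354.7 + 1761 = 3806.7.
Equity: weight = 1691/3806.7 = 0.4442; cost = 9.6%.
Preferred: weight = 354.7/3806.7 = 0.0932; cost = 9.2442%.
Revolver drawn: weight = 1761/3806.7 = 0.4626; after-tax cost = 9.5% × (1 − 31.4%) = 6.5170%.
WACC = 0.4442 × 9.6000% + 0.0932 × 9.2442% + 0.4626 × 6.5170% = 8.1406%.

8.14%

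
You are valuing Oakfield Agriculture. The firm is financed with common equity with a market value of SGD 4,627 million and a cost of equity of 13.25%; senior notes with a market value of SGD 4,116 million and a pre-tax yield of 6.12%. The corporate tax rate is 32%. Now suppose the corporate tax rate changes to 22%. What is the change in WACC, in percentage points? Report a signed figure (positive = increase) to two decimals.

Current WACC:
Total capital V = 4627 + 4116 = 8743.
Equity: weight = 4627/8743 = 0.5292; cost = 13.25%.
Senior notes: weight = 4116/8743 = 0.4708; after-tax cost = 6.12% × (1 − 32%) = 4.1616%.
WACC = 0.5292 × 13.2500% + 0.4708 × 4.1616% = 8.9714%.
After the change:
Total capital V = 4627 + 4116 = 8743.
Equity: weight = 4627/8743 = 0.5292; cost = 13.25%.
Senior notes: weight = 4116/8743 = 0.4708; after-tax cost = 6.12% × (1 − 22%) = 4.7736%.
WACC = 0.5292 × 13.2500% + 0.4708 × 4.7736% = 9.2595%.
Change in WACC = 9.2595% − 8.9714% = 0.2881 pp.

+0.29 pp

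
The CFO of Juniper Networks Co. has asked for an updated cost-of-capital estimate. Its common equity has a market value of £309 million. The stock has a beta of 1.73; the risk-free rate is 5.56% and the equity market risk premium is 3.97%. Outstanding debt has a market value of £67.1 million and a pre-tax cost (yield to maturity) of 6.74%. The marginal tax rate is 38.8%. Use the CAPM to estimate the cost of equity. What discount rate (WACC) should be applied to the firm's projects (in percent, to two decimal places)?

10.95%

Cost of equity via CAPM: Re = 5.56% + 1.73 × 3.97% = 12.4281%.
Total capital V = 309 + 67.1 = 376.1.
Equity: weight = 309/376.1 = 0.8216; cost = 12.4281%.
Debt: weight = 67.1/376.1 = 0.1784; after-tax cost = 6.74% × (1 − 38.8%) = 4.1249%.
WACC = 0.8216 × 12.4281% + 0.1784 × 4.1249% = 10.9467%.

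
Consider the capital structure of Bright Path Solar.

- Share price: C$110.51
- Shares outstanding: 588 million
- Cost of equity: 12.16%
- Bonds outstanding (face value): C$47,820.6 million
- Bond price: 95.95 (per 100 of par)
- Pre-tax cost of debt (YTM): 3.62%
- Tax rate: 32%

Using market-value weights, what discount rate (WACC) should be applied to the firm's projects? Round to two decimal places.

Market value of equity E = 110.51 × 588m = 64979.88m. Market value of debt D = 47820.6m × 95.95/100 = 45883.8657m.
Total capital V = 64979.88 + 45883.8657 = 110863.7457.
Equity: weight = 64979.88/110863.7457 = 0.5861; cost = 12.16%.
Bonds outstanding: weight = 45883.8657/110863.7457 = 0.4139; after-tax cost = 3.62% × (1 − 32%) = 2.4616%.
WACC = 0.5861 × 12.1600% + 0.4139 × 2.4616% = 8.1461%.

8.15%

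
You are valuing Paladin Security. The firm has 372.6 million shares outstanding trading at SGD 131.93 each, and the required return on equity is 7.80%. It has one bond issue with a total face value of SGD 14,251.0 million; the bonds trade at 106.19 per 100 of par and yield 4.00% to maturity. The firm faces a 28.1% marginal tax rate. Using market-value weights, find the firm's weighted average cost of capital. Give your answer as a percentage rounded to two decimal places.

6.64%

Market value of equity E = 131.93 × 372.6m = 49157.118m. Market value of debt D = 14251m × 106.19/100 = 15133.1369m.
Total capital V = 49157.118 + 15133.1369 = 64290.2549.
Equity: weight = 49157.118/64290.2549 = 0.7646; cost = 7.8%.
Bonds outstanding: weight = 15133.1369/64290.2549 = 0.2354; after-tax cost = 4% × (1 − 28.1%) = 2.8760%.
WACC = 0.7646 × 7.8000% + 0.2354 × 2.8760% = 6.6410%.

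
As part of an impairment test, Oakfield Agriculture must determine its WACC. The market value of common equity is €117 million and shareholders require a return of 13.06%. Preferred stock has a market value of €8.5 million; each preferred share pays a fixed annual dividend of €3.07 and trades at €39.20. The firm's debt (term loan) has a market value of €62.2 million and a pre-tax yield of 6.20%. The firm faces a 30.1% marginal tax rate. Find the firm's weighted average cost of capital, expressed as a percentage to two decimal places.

Cost of preferred: Rp = 3.07 / 39.2 = 7.8316%.
Total capital V = 117 + 8.5 + 62.2 = 187.7.
Equity: weight = 117/187.7 = 0.6233; cost = 13.06%.
Preferred: weight = 8.5/187.7 = 0.0453; cost = 7.8316%.
Term loan: weight = 62.2/187.7 = 0.3314; after-tax cost = 6.2% × (1 − 30.1%) = 4.3338%.
WACC = 0.6233 × 13.0600% + 0.0453 × 7.8316% + 0.3314 × 4.3338% = 9.9315%.

9.93%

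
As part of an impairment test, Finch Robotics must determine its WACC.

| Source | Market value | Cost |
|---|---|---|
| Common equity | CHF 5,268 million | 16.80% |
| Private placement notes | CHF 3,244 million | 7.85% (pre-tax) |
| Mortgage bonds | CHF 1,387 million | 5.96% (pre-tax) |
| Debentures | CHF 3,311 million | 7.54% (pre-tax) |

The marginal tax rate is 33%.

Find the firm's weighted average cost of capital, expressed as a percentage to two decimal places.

9.68%

Total capital V = 5268 + 3244 + 1387 + 3311 = 13210.
Equity: weight = 5268/13210 = 0.3988; cost = 16.8%.
Private placement notes: weight = 3244/13210 = 0.2456; after-tax cost = 7.85% × (1 − 33%) = 5.2595%.
Mortgage bonds: weight = 1387/13210 = 0.1050; after-tax cost = 5.96% × (1 − 33%) = 3.9932%.
Debentures: weight = 3311/13210 = 0.2506; after-tax cost = 7.54% × (1 − 33%) = 5.0518%.
WACC = 0.3988 × 16.8000% + 0.2456 × 5.2595% + 0.1050 × 3.9932% + 0.2506 × 5.0518% = 9.6767%.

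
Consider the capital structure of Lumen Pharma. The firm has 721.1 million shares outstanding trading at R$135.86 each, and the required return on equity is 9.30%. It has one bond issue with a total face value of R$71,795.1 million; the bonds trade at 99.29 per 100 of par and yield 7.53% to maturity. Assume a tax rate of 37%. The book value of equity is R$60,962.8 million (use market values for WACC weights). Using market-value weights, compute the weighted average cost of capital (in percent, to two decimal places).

7.38%

Market value of equity E = 135.86 × 721.1m = 97968.646m. Market value of debt D = 71795.1m × 99.29/100 = 71285.35479m.
Total capital V = 97968.646 + 71285.35479 = 169254.00079.
Equity: weight = 97968.646/169254.00079 = 0.5788; cost = 9.3%.
Bonds outstanding: weight = 71285.35479/169254.00079 = 0.4212; after-tax cost = 7.53% × (1 − 37%) = 4.7439%.
WACC = 0.5788 × 9.3000% + 0.4212 × 4.7439% = 7.3811%.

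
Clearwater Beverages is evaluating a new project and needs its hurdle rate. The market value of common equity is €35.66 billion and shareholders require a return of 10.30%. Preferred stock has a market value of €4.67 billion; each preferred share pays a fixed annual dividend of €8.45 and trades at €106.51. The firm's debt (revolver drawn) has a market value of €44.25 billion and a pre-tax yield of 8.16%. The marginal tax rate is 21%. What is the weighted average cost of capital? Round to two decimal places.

8.15%

Cost of preferred: Rp = 8.45 / 106.51 = 7.9335%.
Total capital V = 35.66 + 4.67 + 44.25 = 84.58.
Equity: weight = 35.66/84.58 = 0.4216; cost = 10.3%.
Preferred: weight = 4.67/84.58 = 0.0552; cost = 7.9335%.
Revolver drawn: weight = 44.25/84.58 = 0.5232; after-tax cost = 8.16% × (1 − 21%) = 6.4464%.
WACC = 0.4216 × 10.3000% + 0.0552 × 7.9335% + 0.5232 × 6.4464% = 8.1532%.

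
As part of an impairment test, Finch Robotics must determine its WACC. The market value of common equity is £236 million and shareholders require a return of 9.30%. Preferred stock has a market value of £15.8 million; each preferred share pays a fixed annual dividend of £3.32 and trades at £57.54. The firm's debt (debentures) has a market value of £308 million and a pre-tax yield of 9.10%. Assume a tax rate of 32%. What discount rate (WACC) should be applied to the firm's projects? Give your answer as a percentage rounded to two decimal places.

7.49%

Cost of preferred: Rp = 3.32 / 57.54 = 5.7699%.
Total capital V = 236 + 15.8 + 308 = 559.8.
Equity: weight = 236/559.8 = 0.4216; cost = 9.3%.
Preferred: weight = 15.8/559.8 = 0.0282; cost = 5.7699%.
Debentures: weight = 308/559.8 = 0.5502; after-tax cost = 9.1% × (1 − 32%) = 6.1880%.
WACC = 0.4216 × 9.3000% + 0.0282 × 5.7699% + 0.5502 × 6.1880% = 7.4882%.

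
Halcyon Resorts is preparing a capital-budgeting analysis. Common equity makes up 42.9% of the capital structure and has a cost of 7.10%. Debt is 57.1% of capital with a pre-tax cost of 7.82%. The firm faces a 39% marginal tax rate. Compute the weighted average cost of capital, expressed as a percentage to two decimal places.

5.77%

After-tax cost of debt = 7.82% × (1 − 39%) = 4.7702%.
WACC = 0.429 × 7.1000% + 0.571 × 4.7702% = 5.7697%.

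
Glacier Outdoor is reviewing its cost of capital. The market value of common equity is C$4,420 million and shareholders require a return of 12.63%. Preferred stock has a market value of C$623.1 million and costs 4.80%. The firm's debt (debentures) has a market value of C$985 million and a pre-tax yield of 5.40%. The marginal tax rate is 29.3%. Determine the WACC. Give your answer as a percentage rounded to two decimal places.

Total capital V = 4420 + 623.1 + 985 = 6028.1.
Equity: weight = 4420/6028.1 = 0.7332; cost = 12.63%.
Preferred: weight = 623.1/6028.1 = 0.1034; cost = 4.8%.
Debentures: weight = 985/6028.1 = 0.1634; after-tax cost = 5.4% × (1 − 29.3%) = 3.8178%.
WACC = 0.7332 × 12.6300% + 0.1034 × 4.8000% + 0.1634 × 3.8178% = 10.3807%.

10.38%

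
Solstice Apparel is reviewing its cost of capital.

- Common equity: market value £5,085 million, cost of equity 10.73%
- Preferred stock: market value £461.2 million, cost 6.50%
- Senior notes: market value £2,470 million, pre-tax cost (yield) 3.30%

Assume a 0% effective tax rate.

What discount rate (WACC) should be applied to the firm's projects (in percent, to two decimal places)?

Total capital V = 5085 + 461.2 + 2470 = 8016.2.
Equity: weight = 5085/8016.2 = 0.6343; cost = 10.73%.
Preferred: weight = 461.2/8016.2 = 0.0575; cost = 6.5%.
Senior notes: weight = 2470/8016.2 = 0.3081; after-tax cost = 3.3% × (1 − 0%) = 3.3000%.
WACC = 0.6343 × 10.7300% + 0.0575 × 6.5000% + 0.3081 × 3.3000% = 8.1973%.

8.20%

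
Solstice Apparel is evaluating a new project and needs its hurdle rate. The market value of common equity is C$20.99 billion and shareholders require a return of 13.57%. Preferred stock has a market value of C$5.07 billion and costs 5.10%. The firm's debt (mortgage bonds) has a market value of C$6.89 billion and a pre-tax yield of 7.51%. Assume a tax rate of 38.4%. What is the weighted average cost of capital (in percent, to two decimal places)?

Total capital V = 20.99 + 5.07 + 6.89 = 32.95.
Equity: weight = 20.99/32.95 = 0.6370; cost = 13.57%.
Preferred: weight = 5.07/32.95 = 0.1539; cost = 5.1%.
Mortgage bonds: weight = 6.89/32.95 = 0.2091; after-tax cost = 7.51% × (1 − 38.4%) = 4.6262%.
WACC = 0.6370 × 13.5700% + 0.1539 × 5.1000% + 0.2091 × 4.6262% = 10.3965%.

10.40%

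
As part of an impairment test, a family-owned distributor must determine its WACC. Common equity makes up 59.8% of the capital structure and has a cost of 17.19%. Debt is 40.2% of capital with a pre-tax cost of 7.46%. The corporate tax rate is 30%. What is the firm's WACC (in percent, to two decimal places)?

12.38%

After-tax cost of debt = 7.46% × (1 − 30%) = 5.2220%.
WACC = 0.598 × 17.1900% + 0.402 × 5.2220% = 12.3789%.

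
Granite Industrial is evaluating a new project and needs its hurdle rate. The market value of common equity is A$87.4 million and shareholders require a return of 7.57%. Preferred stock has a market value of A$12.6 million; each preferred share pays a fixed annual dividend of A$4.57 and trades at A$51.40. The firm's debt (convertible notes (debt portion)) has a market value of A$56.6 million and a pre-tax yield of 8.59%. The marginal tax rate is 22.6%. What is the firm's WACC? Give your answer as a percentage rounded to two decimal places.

7.34%

Cost of preferred: Rp = 4.57 / 51.4 = 8.8911%.
Total capital V = 87.4 + 12.6 + 56.6 = 156.6.
Equity: weight = 87.4/156.6 = 0.5581; cost = 7.57%.
Preferred: weight = 12.6/156.6 = 0.0805; cost = 8.8911%.
Convertible notes (debt portion): weight = 56.6/156.6 = 0.3614; after-tax cost = 8.59% × (1 − 22.6%) = 6.6487%.
WACC = 0.5581 × 7.5700% + 0.0805 × 8.8911% + 0.3614 × 6.6487% = 7.3433%.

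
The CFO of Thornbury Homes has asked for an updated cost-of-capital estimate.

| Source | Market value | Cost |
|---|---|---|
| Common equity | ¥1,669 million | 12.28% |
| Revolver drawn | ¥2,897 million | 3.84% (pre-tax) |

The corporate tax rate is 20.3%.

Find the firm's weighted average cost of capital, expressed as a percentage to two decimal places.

Total capital V = 1669 + 2897 = 4566.
Equity: weight = 1669/4566 = 0.3655; cost = 12.28%.
Revolver drawn: weight = 2897/4566 = 0.6345; after-tax cost = 3.84% × (1 − 20.3%) = 3.0605%.
WACC = 0.3655 × 12.2800% + 0.6345 × 3.0605% = 6.4305%.

6.43%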